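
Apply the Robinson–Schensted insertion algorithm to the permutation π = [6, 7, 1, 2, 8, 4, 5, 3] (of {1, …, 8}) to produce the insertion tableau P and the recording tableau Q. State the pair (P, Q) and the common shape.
P = [1, 2, 3, 5] / [4, 7, 8] / [6];  Q = [1, 2, 5, 7] / [3, 4, 6] / [8];  common shape = (4, 3, 1)

Row-insert the values π_1, π_2, … into P one at a time, bumping the leftmost entry strictly greater than the inserted value down to the next row. The recording tableau Q records, in position (i, j), the step at which that cell was added to P.
  Insert 6 (step 1): P = [6];  Q = [1]
  Insert 7 (step 2): P = [6, 7];  Q = [1, 2]
  Insert 1 (step 3): P = [1, 7] / [6];  Q = [1, 2] / [3]
  Insert 2 (step 4): P = [1, 2] / [6, 7];  Q = [1, 2] / [3, 4]
  Insert 8 (step 5): P = [1, 2, 8] / [6, 7];  Q = [1, 2, 5] / [3, 4]
  Insert 4 (step 6): P = [1, 2, 4] / [6, 7, 8];  Q = [1, 2, 5] / [3, 4, 6]
  Insert 5 (step 7): P = [1, 2, 4, 5] / [6, 7, 8];  Q = [1, 2, 5, 7] / [3, 4, 6]
  Insert 3 (step 8): P = [1, 2, 3, 5] / [4, 7, 8] / [6];  Q = [1, 2, 5, 7] / [3, 4, 6] / [8]
Final shape: (4, 3, 1).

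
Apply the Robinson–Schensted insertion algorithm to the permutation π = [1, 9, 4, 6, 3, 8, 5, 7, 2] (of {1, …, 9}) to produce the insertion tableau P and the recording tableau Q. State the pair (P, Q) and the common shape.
P = [1, 2, 5, 7] / [3, 6, 8] / [4] / [9];  Q = [1, 2, 4, 6] / [3, 7, 8] / [5] / [9];  common shape = (4, 3, 1, 1)

Row-insert the values π_1, π_2, … into P one at a time, bumping the leftmost entry strictly greater than the inserted value down to the next row. The recording tableau Q records, in position (i, j), the step at which that cell was added to P.
  Insert 1 (step 1): P = [1];  Q = [1]
  Insert 9 (step 2): P = [1, 9];  Q = [1, 2]
  Insert 4 (step 3): P = [1, 4] / [9];  Q = [1, 2] / [3]
  Insert 6 (step 4): P = [1, 4, 6] / [9];  Q = [1, 2, 4] / [3]
  Insert 3 (step 5): P = [1, 3, 6] / [4] / [9];  Q = [1, 2, 4] / [3] / [5]
  Insert 8 (step 6): P = [1, 3, 6, 8] / [4] / [9];  Q = [1, 2, 4, 6] / [3] / [5]
  Insert 5 (step 7): P = [1, 3, 5, 8] / [4, 6] / [9];  Q = [1, 2, 4, 6] / [3, 7] / [5]
  Insert 7 (step 8): P = [1, 3, 5, 7] / [4, 6, 8] / [9];  Q = [1, 2, 4, 6] / [3, 7, 8] / [5]
  Insert 2 (step 9): P = [1, 2, 5, 7] / [3, 6, 8] / [4] / [9];  Q = [1, 2, 4, 6] / [3, 7, 8] / [5] / [9]
Final shape: (4, 3, 1, 1).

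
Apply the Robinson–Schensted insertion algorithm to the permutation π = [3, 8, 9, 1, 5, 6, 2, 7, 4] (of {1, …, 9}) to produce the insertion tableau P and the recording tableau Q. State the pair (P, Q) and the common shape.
P = [1, 2, 4, 7] / [3, 5, 6] / [8, 9];  Q = [1, 2, 3, 8] / [4, 5, 6] / [7, 9];  common shape = (4, 3, 2)

Row-insert the values π_1, π_2, … into P one at a time, bumping the leftmost entry strictly greater than the inserted value down to the next row. The recording tableau Q records, in position (i, j), the step at which that cell was added to P.
  Insert 3 (step 1): P = [3];  Q = [1]
  Insert 8 (step 2): P = [3, 8];  Q = [1, 2]
  Insert 9 (step 3): P = [3, 8, 9];  Q = [1, 2, 3]
  Insert 1 (step 4): P = [1, 8, 9] / [3];  Q = [1, 2, 3] / [4]
  Insert 5 (step 5): P = [1, 5, 9] / [3, 8];  Q = [1, 2, 3] / [4, 5]
  Insert 6 (step 6): P = [1, 5, 6] / [3, 8, 9];  Q = [1, 2, 3] / [4, 5, 6]
  Insert 2 (step 7): P = [1, 2, 6] / [3, 5, 9] / [8];  Q = [1, 2, 3] / [4, 5, 6] / [7]
  Insert 7 (step 8): P = [1, 2, 6, 7] / [3, 5, 9] / [8];  Q = [1, 2, 3, 8] / [4, 5, 6] / [7]
  Insert 4 (step 9): P = [1, 2, 4, 7] / [3, 5, 6] / [8, 9];  Q = [1, 2, 3, 8] / [4, 5, 6] / [7, 9]
Final shape: (4, 3, 2).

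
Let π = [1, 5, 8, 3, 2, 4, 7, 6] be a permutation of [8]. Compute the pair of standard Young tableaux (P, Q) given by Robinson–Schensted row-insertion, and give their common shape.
P = [1, 2, 4, 6] / [3, 7] / [5, 8];  Q = [1, 2, 3, 7] / [4, 6] / [5, 8];  common shape = (4, 2, 2)

Row-insert the values π_1, π_2, … into P one at a time, bumping the leftmost entry strictly greater than the inserted value down to the next row. The recording tableau Q records, in position (i, j), the step at which that cell was added to P.
  Insert 1 (step 1): P = [1];  Q = [1]
  Insert 5 (step 2): P = [1, 5];  Q = [1, 2]
  Insert 8 (step 3): P = [1, 5, 8];  Q = [1, 2, 3]
  Insert 3 (step 4): P = [1, 3, 8] / [5];  Q = [1, 2, 3] / [4]
  Insert 2 (step 5): P = [1, 2, 8] / [3] / [5];  Q = [1, 2, 3] / [4] / [5]
  Insert 4 (step 6): P = [1, 2, 4] / [3, 8] / [5];  Q = [1, 2, 3] / [4, 6] / [5]
  Insert 7 (step 7): P = [1, 2, 4, 7] / [3, 8] / [5];  Q = [1, 2, 3, 7] / [4, 6] / [5]
  Insert 6 (step 8): P = [1, 2, 4, 6] / [3, 7] / [5, 8];  Q = [1, 2, 3, 7] / [4, 6] / [5, 8]
Final shape: (4, 2, 2).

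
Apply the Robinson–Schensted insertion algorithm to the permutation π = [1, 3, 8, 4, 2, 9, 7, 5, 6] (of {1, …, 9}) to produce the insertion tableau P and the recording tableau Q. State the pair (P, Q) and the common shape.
P = [1, 2, 4, 5, 6] / [3, 7] / [8, 9];  Q = [1, 2, 3, 6, 9] / [4, 7] / [5, 8];  common shape = (5, 2, 2)

Row-insert the values π_1, π_2, … into P one at a time, bumping the leftmost entry strictly greater than the inserted value down to the next row. The recording tableau Q records, in position (i, j), the step at which that cell was added to P.
  Insert 1 (step 1): P = [1];  Q = [1]
  Insert 3 (step 2): P = [1, 3];  Q = [1, 2]
  Insert 8 (step 3): P = [1, 3, 8];  Q = [1, 2, 3]
  Insert 4 (step 4): P = [1, 3, 4] / [8];  Q = [1, 2, 3] / [4]
  Insert 2 (step 5): P = [1, 2, 4] / [3] / [8];  Q = [1, 2, 3] / [4] / [5]
  Insert 9 (step 6): P = [1, 2, 4, 9] / [3] / [8];  Q = [1, 2, 3, 6] / [4] / [5]
  Insert 7 (step 7): P = [1, 2, 4, 7] / [3, 9] / [8];  Q = [1, 2, 3, 6] / [4, 7] / [5]
  Insert 5 (step 8): P = [1, 2, 4, 5] / [3, 7] / [8, 9];  Q = [1, 2, 3, 6] / [4, 7] / [5, 8]
  Insert 6 (step 9): P = [1, 2, 4, 5, 6] / [3, 7] / [8, 9];  Q = [1, 2, 3, 6, 9] / [4, 7] / [5, 8]
Final shape: (5, 2, 2).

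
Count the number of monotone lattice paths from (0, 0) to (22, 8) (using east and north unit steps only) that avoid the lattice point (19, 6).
Number of paths = 4081925

Total paths from (0, 0) to (22, 8): C(30, 22) = 5852925. Paths through (19, 6): (paths (0, 0) → (19, 6)) × (paths (19, 6) → (22, 8)) = C(25, 19) · C(5, 3) = 177100 · 10 = 1771000. Avoidance count = 5852925 − 1771000 = 4081925.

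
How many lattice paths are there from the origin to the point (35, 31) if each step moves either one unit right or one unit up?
Number of paths = 6406484391866534976

A monotone lattice path from (0, 0) to (35, 31) consists of 35 east steps and 31 north steps in some order, so it is determined by which 35 of the 66 steps are east. The count is C(66, 35) = 6406484391866534976.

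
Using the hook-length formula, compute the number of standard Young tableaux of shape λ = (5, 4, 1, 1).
# SYT of shape (5, 4, 1, 1) = 1155

Hook-length formula: f^λ = n! / Π hook(c), product over all cells c of the Young diagram. For λ = (5, 4, 1, 1), n = 11 boxes. Hook lengths by row (left-to-right, top-to-bottom): [8, 5, 4, 3, 1]; [6, 3, 2, 1]; [2]; [1]. Product of hooks = 34560. So f^λ = 11! / 34560 = 39916800 / 34560 = 1155.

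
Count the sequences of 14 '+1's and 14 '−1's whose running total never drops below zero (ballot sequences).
C_14 = 2674440

These ballot sequences are counted by the Catalan number C_n = (1/(n + 1)) · C(2n, n). For n = 14: C_14 = (1/15) · C(28, 14) = 40116600/15 = 2674440.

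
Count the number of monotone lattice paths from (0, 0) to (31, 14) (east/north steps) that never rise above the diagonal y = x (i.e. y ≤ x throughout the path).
Number of paths = 93865125915

By the reflection principle (André's argument), the number of monotone paths to (31, 14) with n ≤ m that never go above y = x is C(45, 31) − C(45, 32) = 166871334960 − 73006209045 = 93865125915.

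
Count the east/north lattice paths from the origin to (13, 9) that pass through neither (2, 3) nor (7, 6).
Number of paths = 276556

Inclusion–exclusion. Total paths: C(22, 13) = 497420. Through P₁: C(5, 2)·C(17, 11) = 123760. Through P₂: C(13, 7)·C(9, 6) = 144144. Since P₁ is strictly southwest of P₂, a monotone path through both must visit P₁ then P₂; paths through both = C(5, 2)·C(8, 5)·C(9, 6) = 47040. Avoid both = 497420 − 123760 − 144144 + 47040 = 276556.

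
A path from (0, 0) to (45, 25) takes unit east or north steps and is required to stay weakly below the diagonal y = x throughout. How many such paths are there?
Number of paths = 2947195590791312952

By the reflection principle (André's argument), the number of monotone paths to (45, 25) with n ≤ m that never go above y = x is C(70, 45) − C(70, 46) = 6455761770304780752 − 3508566179513467800 = 2947195590791312952.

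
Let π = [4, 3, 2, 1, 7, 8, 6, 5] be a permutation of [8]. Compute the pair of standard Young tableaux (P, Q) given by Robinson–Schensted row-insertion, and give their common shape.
P = [1, 5, 8] / [2, 6] / [3, 7] / [4];  Q = [1, 5, 6] / [2, 7] / [3, 8] / [4];  common shape = (3, 2, 2, 1)

Row-insert the values π_1, π_2, … into P one at a time, bumping the leftmost entry strictly greater than the inserted value down to the next row. The recording tableau Q records, in position (i, j), the step at which that cell was added to P.
  Insert 4 (step 1): P = [4];  Q = [1]
  Insert 3 (step 2): P = [3] / [4];  Q = [1] / [2]
  Insert 2 (step 3): P = [2] / [3] / [4];  Q = [1] / [2] / [3]
  Insert 1 (step 4): P = [1] / [2] / [3] / [4];  Q = [1] / [2] / [3] / [4]
  Insert 7 (step 5): P = [1, 7] / [2] / [3] / [4];  Q = [1, 5] / [2] / [3] / [4]
  Insert 8 (step 6): P = [1, 7, 8] / [2] / [3] / [4];  Q = [1, 5, 6] / [2] / [3] / [4]
  Insert 6 (step 7): P = [1, 6, 8] / [2, 7] / [3] / [4];  Q = [1, 5, 6] / [2, 7] / [3] / [4]
  Insert 5 (step 8): P = [1, 5, 8] / [2, 6] / [3, 7] / [4];  Q = [1, 5, 6] / [2, 7] / [3, 8] / [4]
Final shape: (3, 2, 2, 1).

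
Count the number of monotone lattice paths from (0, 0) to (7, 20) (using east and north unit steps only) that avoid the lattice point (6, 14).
Number of paths = 616710

Total paths from (0, 0) to (7, 20): C(27, 7) = 888030. Paths through (6, 14): (paths (0, 0) → (6, 14)) × (paths (6, 14) → (7, 20)) = C(20, 6) · C(7, 1) = 38760 · 7 = 271320. Avoidance count = 888030 − 271320 = 616710.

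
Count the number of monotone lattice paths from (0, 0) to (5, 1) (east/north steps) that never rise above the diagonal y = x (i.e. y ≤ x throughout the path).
Number of paths = 5

By the reflection principle (André's argument), the number of monotone paths to (5, 1) with n ≤ m that never go above y = x is C(6, 5) − C(6, 6) = 6 − 1 = 5.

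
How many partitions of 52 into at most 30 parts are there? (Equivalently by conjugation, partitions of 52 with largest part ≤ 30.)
p(52, parts ≤ 30) = 278083

Use the recurrence p(n, m) = p(n, m−1) + p(n−m, m): either the largest part is < m (count p(n, m−1)) or the largest part is exactly m (remove one copy of m, count p(n−m, m)). With p(0, ·) = 1 this gives p(52, parts ≤ 30) = 278083. (By conjugating Young diagrams, this also counts partitions of 52 into at most 30 parts.)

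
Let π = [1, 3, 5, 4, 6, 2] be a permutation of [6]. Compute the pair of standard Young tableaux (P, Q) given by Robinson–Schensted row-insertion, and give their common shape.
P = [1, 2, 4, 6] / [3] / [5];  Q = [1, 2, 3, 5] / [4] / [6];  common shape = (4, 1, 1)

Row-insert the values π_1, π_2, … into P one at a time, bumping the leftmost entry strictly greater than the inserted value down to the next row. The recording tableau Q records, in position (i, j), the step at which that cell was added to P.
  Insert 1 (step 1): P = [1];  Q = [1]
  Insert 3 (step 2): P = [1, 3];  Q = [1, 2]
  Insert 5 (step 3): P = [1, 3, 5];  Q = [1, 2, 3]
  Insert 4 (step 4): P = [1, 3, 4] / [5];  Q = [1, 2, 3] / [4]
  Insert 6 (step 5): P = [1, 3, 4, 6] / [5];  Q = [1, 2, 3, 5] / [4]
  Insert 2 (step 6): P = [1, 2, 4, 6] / [3] / [5];  Q = [1, 2, 3, 5] / [4] / [6]
Final shape: (4, 1, 1).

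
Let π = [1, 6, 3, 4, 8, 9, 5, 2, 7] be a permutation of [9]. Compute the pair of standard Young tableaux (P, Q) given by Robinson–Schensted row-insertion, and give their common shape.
P = [1, 2, 4, 5, 7] / [3, 8, 9] / [6];  Q = [1, 2, 4, 5, 6] / [3, 7, 9] / [8];  common shape = (5, 3, 1)

Row-insert the values π_1, π_2, … into P one at a time, bumping the leftmost entry strictly greater than the inserted value down to the next row. The recording tableau Q records, in position (i, j), the step at which that cell was added to P.
  Insert 1 (step 1): P = [1];  Q = [1]
  Insert 6 (step 2): P = [1, 6];  Q = [1, 2]
  Insert 3 (step 3): P = [1, 3] / [6];  Q = [1, 2] / [3]
  Insert 4 (step 4): P = [1, 3, 4] / [6];  Q = [1, 2, 4] / [3]
  Insert 8 (step 5): P = [1, 3, 4, 8] / [6];  Q = [1, 2, 4, 5] / [3]
  Insert 9 (step 6): P = [1, 3, 4, 8, 9] / [6];  Q = [1, 2, 4, 5, 6] / [3]
  Insert 5 (step 7): P = [1, 3, 4, 5, 9] / [6, 8];  Q = [1, 2, 4, 5, 6] / [3, 7]
  Insert 2 (step 8): P = [1, 2, 4, 5, 9] / [3, 8] / [6];  Q = [1, 2, 4, 5, 6] / [3, 7] / [8]
  Insert 7 (step 9): P = [1, 2, 4, 5, 7] / [3, 8, 9] / [6];  Q = [1, 2, 4, 5, 6] / [3, 7, 9] / [8]
Final shape: (5, 3, 1).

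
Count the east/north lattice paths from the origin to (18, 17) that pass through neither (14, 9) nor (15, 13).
Number of paths = 2965591250

Inclusion–exclusion. Total paths: C(35, 18) = 4537567650. Through P₁: C(23, 14)·C(12, 4) = 404509050. Through P₂: C(28, 15)·C(7, 3) = 1310475600. Since P₁ is strictly southwest of P₂, a monotone path through both must visit P₁ then P₂; paths through both = C(23, 14)·C(5, 1)·C(7, 3) = 143008250. Avoid both = 4537567650 − 404509050 − 1310475600 + 143008250 = 2965591250.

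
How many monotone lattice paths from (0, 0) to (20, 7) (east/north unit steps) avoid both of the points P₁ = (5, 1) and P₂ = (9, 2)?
Number of paths = 453246

Inclusion–exclusion. Total paths: C(27, 20) = 888030. Through P₁: C(6, 5)·C(21, 15) = 325584. Through P₂: C(11, 9)·C(16, 11) = 240240. Since P₁ is strictly southwest of P₂, a monotone path through both must visit P₁ then P₂; paths through both = C(6, 5)·C(5, 4)·C(16, 11) = 131040. Avoid both = 888030 − 325584 − 240240 + 131040 = 453246.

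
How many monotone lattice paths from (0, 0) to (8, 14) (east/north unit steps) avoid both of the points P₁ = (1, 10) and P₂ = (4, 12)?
Number of paths = 290490

Inclusion–exclusion. Total paths: C(22, 8) = 319770. Through P₁: C(11, 1)·C(11, 7) = 3630. Through P₂: C(16, 4)·C(6, 4) = 27300. Since P₁ is strictly southwest of P₂, a monotone path through both must visit P₁ then P₂; paths through both = C(11, 1)·C(5, 3)·C(6, 4) = 1650. Avoid both = 319770 − 3630 − 27300 + 1650 = 290490.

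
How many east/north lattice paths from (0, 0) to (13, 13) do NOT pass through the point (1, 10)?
Number of paths = 10395595

Total paths from (0, 0) to (13, 13): C(26, 13) = 10400600. Paths through (1, 10): (paths (0, 0) → (1, 10)) × (paths (1, 10) → (13, 13)) = C(11, 1) · C(15, 12) = 11 · 455 = 5005. Avoidance count = 10400600 − 5005 = 10395595.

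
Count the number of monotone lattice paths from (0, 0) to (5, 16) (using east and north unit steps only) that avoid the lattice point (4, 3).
Number of paths = 19859

Total paths from (0, 0) to (5, 16): C(21, 5) = 20349. Paths through (4, 3): (paths (0, 0) → (4, 3)) × (paths (4, 3) → (5, 16)) = C(7, 4) · C(14, 1) = 35 · 14 = 490. Avoidance count = 20349 − 490 = 19859.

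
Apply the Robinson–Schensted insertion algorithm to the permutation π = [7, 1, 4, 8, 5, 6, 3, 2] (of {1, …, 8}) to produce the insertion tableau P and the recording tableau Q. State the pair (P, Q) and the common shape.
P = [1, 2, 5, 6] / [3, 8] / [4] / [7];  Q = [1, 3, 4, 6] / [2, 5] / [7] / [8];  common shape = (4, 2, 1, 1)

Row-insert the values π_1, π_2, … into P one at a time, bumping the leftmost entry strictly greater than the inserted value down to the next row. The recording tableau Q records, in position (i, j), the step at which that cell was added to P.
  Insert 7 (step 1): P = [7];  Q = [1]
  Insert 1 (step 2): P = [1] / [7];  Q = [1] / [2]
  Insert 4 (step 3): P = [1, 4] / [7];  Q = [1, 3] / [2]
  Insert 8 (step 4): P = [1, 4, 8] / [7];  Q = [1, 3, 4] / [2]
  Insert 5 (step 5): P = [1, 4, 5] / [7, 8];  Q = [1, 3, 4] / [2, 5]
  Insert 6 (step 6): P = [1, 4, 5, 6] / [7, 8];  Q = [1, 3, 4, 6] / [2, 5]
  Insert 3 (step 7): P = [1, 3, 5, 6] / [4, 8] / [7];  Q = [1, 3, 4, 6] / [2, 5] / [7]
  Insert 2 (step 8): P = [1, 2, 5, 6] / [3, 8] / [4] / [7];  Q = [1, 3, 4, 6] / [2, 5] / [7] / [8]
Final shape: (4, 2, 1, 1).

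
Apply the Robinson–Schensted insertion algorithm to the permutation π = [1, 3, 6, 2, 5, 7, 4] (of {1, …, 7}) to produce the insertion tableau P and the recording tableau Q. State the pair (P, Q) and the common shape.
P = [1, 2, 4, 7] / [3, 5] / [6];  Q = [1, 2, 3, 6] / [4, 5] / [7];  common shape = (4, 2, 1)

Row-insert the values π_1, π_2, … into P one at a time, bumping the leftmost entry strictly greater than the inserted value down to the next row. The recording tableau Q records, in position (i, j), the step at which that cell was added to P.
  Insert 1 (step 1): P = [1];  Q = [1]
  Insert 3 (step 2): P = [1, 3];  Q = [1, 2]
  Insert 6 (step 3): P = [1, 3, 6];  Q = [1, 2, 3]
  Insert 2 (step 4): P = [1, 2, 6] / [3];  Q = [1, 2, 3] / [4]
  Insert 5 (step 5): P = [1, 2, 5] / [3, 6];  Q = [1, 2, 3] / [4, 5]
  Insert 7 (step 6): P = [1, 2, 5, 7] / [3, 6];  Q = [1, 2, 3, 6] / [4, 5]
  Insert 4 (step 7): P = [1, 2, 4, 7] / [3, 5] / [6];  Q = [1, 2, 3, 6] / [4, 5] / [7]
Final shape: (4, 2, 1).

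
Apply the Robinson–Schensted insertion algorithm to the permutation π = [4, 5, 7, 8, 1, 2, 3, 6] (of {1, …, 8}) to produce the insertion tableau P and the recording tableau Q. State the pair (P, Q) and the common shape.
P = [1, 2, 3, 6] / [4, 5, 7, 8];  Q = [1, 2, 3, 4] / [5, 6, 7, 8];  common shape = (4, 4)

Row-insert the values π_1, π_2, … into P one at a time, bumping the leftmost entry strictly greater than the inserted value down to the next row. The recording tableau Q records, in position (i, j), the step at which that cell was added to P.
  Insert 4 (step 1): P = [4];  Q = [1]
  Insert 5 (step 2): P = [4, 5];  Q = [1, 2]
  Insert 7 (step 3): P = [4, 5, 7];  Q = [1, 2, 3]
  Insert 8 (step 4): P = [4, 5, 7, 8];  Q = [1, 2, 3, 4]
  Insert 1 (step 5): P = [1, 5, 7, 8] / [4];  Q = [1, 2, 3, 4] / [5]
  Insert 2 (step 6): P = [1, 2, 7, 8] / [4, 5];  Q = [1, 2, 3, 4] / [5, 6]
  Insert 3 (step 7): P = [1, 2, 3, 8] / [4, 5, 7];  Q = [1, 2, 3, 4] / [5, 6, 7]
  Insert 6 (step 8): P = [1, 2, 3, 6] / [4, 5, 7, 8];  Q = [1, 2, 3, 4] / [5, 6, 7, 8]
Final shape: (4, 4).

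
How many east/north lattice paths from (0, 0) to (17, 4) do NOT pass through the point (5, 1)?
Number of paths = 3255

Total paths from (0, 0) to (17, 4): C(21, 17) = 5985. Paths through (5, 1): (paths (0, 0) → (5, 1)) × (paths (5, 1) → (17, 4)) = C(6, 5) · C(15, 12) = 6 · 455 = 2730. Avoidance count = 5985 − 2730 = 3255.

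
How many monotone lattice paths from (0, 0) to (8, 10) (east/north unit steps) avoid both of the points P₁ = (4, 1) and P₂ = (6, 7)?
Number of paths = 24423

Inclusion–exclusion. Total paths: C(18, 8) = 43758. Through P₁: C(5, 4)·C(13, 4) = 3575. Through P₂: C(13, 6)·C(5, 2) = 17160. Since P₁ is strictly southwest of P₂, a monotone path through both must visit P₁ then P₂; paths through both = C(5, 4)·C(8, 2)·C(5, 2) = 1400. Avoid both = 43758 − 3575 − 17160 + 1400 = 24423.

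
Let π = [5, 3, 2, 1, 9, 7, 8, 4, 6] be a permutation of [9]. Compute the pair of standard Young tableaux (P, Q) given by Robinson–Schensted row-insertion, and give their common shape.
P = [1, 4, 6] / [2, 7, 8] / [3, 9] / [5];  Q = [1, 5, 7] / [2, 6, 9] / [3, 8] / [4];  common shape = (3, 3, 2, 1)

Row-insert the values π_1, π_2, … into P one at a time, bumping the leftmost entry strictly greater than the inserted value down to the next row. The recording tableau Q records, in position (i, j), the step at which that cell was added to P.
  Insert 5 (step 1): P = [5];  Q = [1]
  Insert 3 (step 2): P = [3] / [5];  Q = [1] / [2]
  Insert 2 (step 3): P = [2] / [3] / [5];  Q = [1] / [2] / [3]
  Insert 1 (step 4): P = [1] / [2] / [3] / [5];  Q = [1] / [2] / [3] / [4]
  Insert 9 (step 5): P = [1, 9] / [2] / [3] / [5];  Q = [1, 5] / [2] / [3] / [4]
  Insert 7 (step 6): P = [1, 7] / [2, 9] / [3] / [5];  Q = [1, 5] / [2, 6] / [3] / [4]
  Insert 8 (step 7): P = [1, 7, 8] / [2, 9] / [3] / [5];  Q = [1, 5, 7] / [2, 6] / [3] / [4]
  Insert 4 (step 8): P = [1, 4, 8] / [2, 7] / [3, 9] / [5];  Q = [1, 5, 7] / [2, 6] / [3, 8] / [4]
  Insert 6 (step 9): P = [1, 4, 6] / [2, 7, 8] / [3, 9] / [5];  Q = [1, 5, 7] / [2, 6, 9] / [3, 8] / [4]
Final shape: (3, 3, 2, 1).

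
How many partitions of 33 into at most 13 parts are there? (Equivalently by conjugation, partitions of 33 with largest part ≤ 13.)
p(33, parts ≤ 13) = 8073

Use the recurrence p(n, m) = p(n, m−1) + p(n−m, m): either the largest part is < m (count p(n, m−1)) or the largest part is exactly m (remove one copy of m, count p(n−m, m)). With p(0, ·) = 1 this gives p(33, parts ≤ 13) = 8073. (By conjugating Young diagrams, this also counts partitions of 33 into at most 13 parts.)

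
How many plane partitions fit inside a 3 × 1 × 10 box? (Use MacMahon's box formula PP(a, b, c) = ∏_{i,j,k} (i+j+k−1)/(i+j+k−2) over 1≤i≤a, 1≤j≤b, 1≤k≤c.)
PP(3, 1, 10) = 286

Evaluate the triple product over i = 1..3, j = 1..1, k = 1..10. The factors are (2/1) · (3/2) · (4/3) · (5/4) · (6/5) · (7/6) · (8/7) · (9/8) · … (30 factors total). The numerators and denominators telescope so the product is an integer; carrying out the multiplication exactly gives PP(3, 1, 10) = 286.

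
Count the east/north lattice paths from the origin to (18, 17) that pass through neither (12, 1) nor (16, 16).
Number of paths = 2733507675

Inclusion–exclusion. Total paths: C(35, 18) = 4537567650. Through P₁: C(13, 12)·C(22, 6) = 969969. Through P₂: C(32, 16)·C(3, 2) = 1803241170. Since P₁ is strictly southwest of P₂, a monotone path through both must visit P₁ then P₂; paths through both = C(13, 12)·C(19, 4)·C(3, 2) = 151164. Avoid both = 4537567650 − 969969 − 1803241170 + 151164 = 2733507675.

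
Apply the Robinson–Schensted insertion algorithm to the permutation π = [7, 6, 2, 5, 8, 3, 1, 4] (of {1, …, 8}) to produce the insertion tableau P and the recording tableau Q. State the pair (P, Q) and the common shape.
P = [1, 3, 4] / [2, 8] / [5] / [6] / [7];  Q = [1, 4, 5] / [2, 8] / [3] / [6] / [7];  common shape = (3, 2, 1, 1, 1)

Row-insert the values π_1, π_2, … into P one at a time, bumping the leftmost entry strictly greater than the inserted value down to the next row. The recording tableau Q records, in position (i, j), the step at which that cell was added to P.
  Insert 7 (step 1): P = [7];  Q = [1]
  Insert 6 (step 2): P = [6] / [7];  Q = [1] / [2]
  Insert 2 (step 3): P = [2] / [6] / [7];  Q = [1] / [2] / [3]
  Insert 5 (step 4): P = [2, 5] / [6] / [7];  Q = [1, 4] / [2] / [3]
  Insert 8 (step 5): P = [2, 5, 8] / [6] / [7];  Q = [1, 4, 5] / [2] / [3]
  Insert 3 (step 6): P = [2, 3, 8] / [5] / [6] / [7];  Q = [1, 4, 5] / [2] / [3] / [6]
  Insert 1 (step 7): P = [1, 3, 8] / [2] / [5] / [6] / [7];  Q = [1, 4, 5] / [2] / [3] / [6] / [7]
  Insert 4 (step 8): P = [1, 3, 4] / [2, 8] / [5] / [6] / [7];  Q = [1, 4, 5] / [2, 8] / [3] / [6] / [7]
Final shape: (3, 2, 1, 1, 1).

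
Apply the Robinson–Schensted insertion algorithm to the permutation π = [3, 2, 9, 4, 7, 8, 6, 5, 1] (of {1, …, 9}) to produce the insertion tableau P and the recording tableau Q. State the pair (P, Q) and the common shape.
P = [1, 4, 5, 8] / [2, 6] / [3] / [7] / [9];  Q = [1, 3, 5, 6] / [2, 4] / [7] / [8] / [9];  common shape = (4, 2, 1, 1, 1)

Row-insert the values π_1, π_2, … into P one at a time, bumping the leftmost entry strictly greater than the inserted value down to the next row. The recording tableau Q records, in position (i, j), the step at which that cell was added to P.
  Insert 3 (step 1): P = [3];  Q = [1]
  Insert 2 (step 2): P = [2] / [3];  Q = [1] / [2]
  Insert 9 (step 3): P = [2, 9] / [3];  Q = [1, 3] / [2]
  Insert 4 (step 4): P = [2, 4] / [3, 9];  Q = [1, 3] / [2, 4]
  Insert 7 (step 5): P = [2, 4, 7] / [3, 9];  Q = [1, 3, 5] / [2, 4]
  Insert 8 (step 6): P = [2, 4, 7, 8] / [3, 9];  Q = [1, 3, 5, 6] / [2, 4]
  Insert 6 (step 7): P = [2, 4, 6, 8] / [3, 7] / [9];  Q = [1, 3, 5, 6] / [2, 4] / [7]
  Insert 5 (step 8): P = [2, 4, 5, 8] / [3, 6] / [7] / [9];  Q = [1, 3, 5, 6] / [2, 4] / [7] / [8]
  Insert 1 (step 9): P = [1, 4, 5, 8] / [2, 6] / [3] / [7] / [9];  Q = [1, 3, 5, 6] / [2, 4] / [7] / [8] / [9]
Final shape: (4, 2, 1, 1, 1).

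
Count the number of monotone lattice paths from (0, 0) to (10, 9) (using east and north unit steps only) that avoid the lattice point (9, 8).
Number of paths = 43758

Total paths from (0, 0) to (10, 9): C(19, 10) = 92378. Paths through (9, 8): (paths (0, 0) → (9, 8)) × (paths (9, 8) → (10, 9)) = C(17, 9) · C(2, 1) = 24310 · 2 = 48620. Avoidance count = 92378 − 48620 = 43758.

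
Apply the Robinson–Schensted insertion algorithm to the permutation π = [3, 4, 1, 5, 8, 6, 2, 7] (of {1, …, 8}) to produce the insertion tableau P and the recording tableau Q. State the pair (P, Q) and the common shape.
P = [1, 2, 5, 6, 7] / [3, 4] / [8];  Q = [1, 2, 4, 5, 8] / [3, 6] / [7];  common shape = (5, 2, 1)

Row-insert the values π_1, π_2, … into P one at a time, bumping the leftmost entry strictly greater than the inserted value down to the next row. The recording tableau Q records, in position (i, j), the step at which that cell was added to P.
  Insert 3 (step 1): P = [3];  Q = [1]
  Insert 4 (step 2): P = [3, 4];  Q = [1, 2]
  Insert 1 (step 3): P = [1, 4] / [3];  Q = [1, 2] / [3]
  Insert 5 (step 4): P = [1, 4, 5] / [3];  Q = [1, 2, 4] / [3]
  Insert 8 (step 5): P = [1, 4, 5, 8] / [3];  Q = [1, 2, 4, 5] / [3]
  Insert 6 (step 6): P = [1, 4, 5, 6] / [3, 8];  Q = [1, 2, 4, 5] / [3, 6]
  Insert 2 (step 7): P = [1, 2, 5, 6] / [3, 4] / [8];  Q = [1, 2, 4, 5] / [3, 6] / [7]
  Insert 7 (step 8): P = [1, 2, 5, 6, 7] / [3, 4] / [8];  Q = [1, 2, 4, 5, 8] / [3, 6] / [7]
Final shape: (5, 2, 1).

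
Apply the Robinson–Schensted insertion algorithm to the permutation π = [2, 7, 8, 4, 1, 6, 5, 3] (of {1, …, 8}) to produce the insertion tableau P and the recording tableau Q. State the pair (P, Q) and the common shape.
P = [1, 3, 5] / [2, 4] / [6, 8] / [7];  Q = [1, 2, 3] / [4, 6] / [5, 7] / [8];  common shape = (3, 2, 2, 1)

Row-insert the values π_1, π_2, … into P one at a time, bumping the leftmost entry strictly greater than the inserted value down to the next row. The recording tableau Q records, in position (i, j), the step at which that cell was added to P.
  Insert 2 (step 1): P = [2];  Q = [1]
  Insert 7 (step 2): P = [2, 7];  Q = [1, 2]
  Insert 8 (step 3): P = [2, 7, 8];  Q = [1, 2, 3]
  Insert 4 (step 4): P = [2, 4, 8] / [7];  Q = [1, 2, 3] / [4]
  Insert 1 (step 5): P = [1, 4, 8] / [2] / [7];  Q = [1, 2, 3] / [4] / [5]
  Insert 6 (step 6): P = [1, 4, 6] / [2, 8] / [7];  Q = [1, 2, 3] / [4, 6] / [5]
  Insert 5 (step 7): P = [1, 4, 5] / [2, 6] / [7, 8];  Q = [1, 2, 3] / [4, 6] / [5, 7]
  Insert 3 (step 8): P = [1, 3, 5] / [2, 4] / [6, 8] / [7];  Q = [1, 2, 3] / [4, 6] / [5, 7] / [8]
Final shape: (3, 2, 2, 1).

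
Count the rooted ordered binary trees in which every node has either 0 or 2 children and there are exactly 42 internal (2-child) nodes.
C_42 = 39044429911904443959240

These full binary trees are counted by the Catalan number C_n = (1/(n + 1)) · C(2n, n). For n = 42: C_42 = (1/43) · C(84, 42) = 1678910486211891090247320/43 = 39044429911904443959240.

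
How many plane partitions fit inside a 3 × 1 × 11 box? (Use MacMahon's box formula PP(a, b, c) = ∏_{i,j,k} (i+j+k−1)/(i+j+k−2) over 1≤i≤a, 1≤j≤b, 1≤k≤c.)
PP(3, 1, 11) = 364

Evaluate the triple product over i = 1..3, j = 1..1, k = 1..11. The factors are (2/1) · (3/2) · (4/3) · (5/4) · (6/5) · (7/6) · (8/7) · (9/8) · … (33 factors total). The numerators and denominators telescope so the product is an integer; carrying out the multiplication exactly gives PP(3, 1, 11) = 364.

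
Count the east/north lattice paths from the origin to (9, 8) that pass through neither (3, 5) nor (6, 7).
Number of paths = 14982

Inclusion–exclusion. Total paths: C(17, 9) = 24310. Through P₁: C(8, 3)·C(9, 6) = 4704. Through P₂: C(13, 6)·C(4, 3) = 6864. Since P₁ is strictly southwest of P₂, a monotone path through both must visit P₁ then P₂; paths through both = C(8, 3)·C(5, 3)·C(4, 3) = 2240. Avoid both = 24310 − 4704 − 6864 + 2240 = 14982.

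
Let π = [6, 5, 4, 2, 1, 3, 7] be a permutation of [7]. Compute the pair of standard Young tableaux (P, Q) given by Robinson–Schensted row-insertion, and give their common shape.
P = [1, 3, 7] / [2] / [4] / [5] / [6];  Q = [1, 6, 7] / [2] / [3] / [4] / [5];  common shape = (3, 1, 1, 1, 1)

Row-insert the values π_1, π_2, … into P one at a time, bumping the leftmost entry strictly greater than the inserted value down to the next row. The recording tableau Q records, in position (i, j), the step at which that cell was added to P.
  Insert 6 (step 1): P = [6];  Q = [1]
  Insert 5 (step 2): P = [5] / [6];  Q = [1] / [2]
  Insert 4 (step 3): P = [4] / [5] / [6];  Q = [1] / [2] / [3]
  Insert 2 (step 4): P = [2] / [4] / [5] / [6];  Q = [1] / [2] / [3] / [4]
  Insert 1 (step 5): P = [1] / [2] / [4] / [5] / [6];  Q = [1] / [2] / [3] / [4] / [5]
  Insert 3 (step 6): P = [1, 3] / [2] / [4] / [5] / [6];  Q = [1, 6] / [2] / [3] / [4] / [5]
  Insert 7 (step 7): P = [1, 3, 7] / [2] / [4] / [5] / [6];  Q = [1, 6, 7] / [2] / [3] / [4] / [5]
Final shape: (3, 1, 1, 1, 1).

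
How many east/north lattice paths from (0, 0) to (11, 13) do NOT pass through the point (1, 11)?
Number of paths = 2495352

Total paths from (0, 0) to (11, 13): C(24, 11) = 2496144. Paths through (1, 11): (paths (0, 0) → (1, 11)) × (paths (1, 11) → (11, 13)) = C(12, 1) · C(12, 10) = 12 · 66 = 792. Avoidance count = 2496144 − 792 = 2495352.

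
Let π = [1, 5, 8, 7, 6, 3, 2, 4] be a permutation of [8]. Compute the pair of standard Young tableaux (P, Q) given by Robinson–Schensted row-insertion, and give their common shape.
P = [1, 2, 4] / [3, 6] / [5] / [7] / [8];  Q = [1, 2, 3] / [4, 8] / [5] / [6] / [7];  common shape = (3, 2, 1, 1, 1)

Row-insert the values π_1, π_2, … into P one at a time, bumping the leftmost entry strictly greater than the inserted value down to the next row. The recording tableau Q records, in position (i, j), the step at which that cell was added to P.
  Insert 1 (step 1): P = [1];  Q = [1]
  Insert 5 (step 2): P = [1, 5];  Q = [1, 2]
  Insert 8 (step 3): P = [1, 5, 8];  Q = [1, 2, 3]
  Insert 7 (step 4): P = [1, 5, 7] / [8];  Q = [1, 2, 3] / [4]
  Insert 6 (step 5): P = [1, 5, 6] / [7] / [8];  Q = [1, 2, 3] / [4] / [5]
  Insert 3 (step 6): P = [1, 3, 6] / [5] / [7] / [8];  Q = [1, 2, 3] / [4] / [5] / [6]
  Insert 2 (step 7): P = [1, 2, 6] / [3] / [5] / [7] / [8];  Q = [1, 2, 3] / [4] / [5] / [6] / [7]
  Insert 4 (step 8): P = [1, 2, 4] / [3, 6] / [5] / [7] / [8];  Q = [1, 2, 3] / [4, 8] / [5] / [6] / [7]
Final shape: (3, 2, 1, 1, 1).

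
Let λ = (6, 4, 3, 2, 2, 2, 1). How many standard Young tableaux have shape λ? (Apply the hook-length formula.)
# SYT of shape (6, 4, 3, 2, 2, 2, 1) = 177365760

Hook-length formula: f^λ = n! / Π hook(c), product over all cells c of the Young diagram. For λ = (6, 4, 3, 2, 2, 2, 1), n = 20 boxes. Hook lengths by row (left-to-right, top-to-bottom): [12, 10, 6, 4, 2, 1]; [9, 7, 3, 1]; [7, 5, 1]; [5, 3]; [4, 2]; [3, 1]; [1]. Product of hooks = 13716864000. So f^λ = 20! / 13716864000 = 2432902008176640000 / 13716864000 = 177365760.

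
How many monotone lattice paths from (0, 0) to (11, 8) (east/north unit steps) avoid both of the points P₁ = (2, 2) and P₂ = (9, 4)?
Number of paths = 38067

Inclusion–exclusion. Total paths: C(19, 11) = 75582. Through P₁: C(4, 2)·C(15, 9) = 30030. Through P₂: C(13, 9)·C(6, 2) = 10725. Since P₁ is strictly southwest of P₂, a monotone path through both must visit P₁ then P₂; paths through both = C(4, 2)·C(9, 7)·C(6, 2) = 3240. Avoid both = 75582 − 30030 − 10725 + 3240 = 38067.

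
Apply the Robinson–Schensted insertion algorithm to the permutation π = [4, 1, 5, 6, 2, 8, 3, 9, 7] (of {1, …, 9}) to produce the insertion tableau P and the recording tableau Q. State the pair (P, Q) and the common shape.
P = [1, 2, 3, 7, 9] / [4, 5, 6, 8];  Q = [1, 3, 4, 6, 8] / [2, 5, 7, 9];  common shape = (5, 4)

Row-insert the values π_1, π_2, … into P one at a time, bumping the leftmost entry strictly greater than the inserted value down to the next row. The recording tableau Q records, in position (i, j), the step at which that cell was added to P.
  Insert 4 (step 1): P = [4];  Q = [1]
  Insert 1 (step 2): P = [1] / [4];  Q = [1] / [2]
  Insert 5 (step 3): P = [1, 5] / [4];  Q = [1, 3] / [2]
  Insert 6 (step 4): P = [1, 5, 6] / [4];  Q = [1, 3, 4] / [2]
  Insert 2 (step 5): P = [1, 2, 6] / [4, 5];  Q = [1, 3, 4] / [2, 5]
  Insert 8 (step 6): P = [1, 2, 6, 8] / [4, 5];  Q = [1, 3, 4, 6] / [2, 5]
  Insert 3 (step 7): P = [1, 2, 3, 8] / [4, 5, 6];  Q = [1, 3, 4, 6] / [2, 5, 7]
  Insert 9 (step 8): P = [1, 2, 3, 8, 9] / [4, 5, 6];  Q = [1, 3, 4, 6, 8] / [2, 5, 7]
  Insert 7 (step 9): P = [1, 2, 3, 7, 9] / [4, 5, 6, 8];  Q = [1, 3, 4, 6, 8] / [2, 5, 7, 9]
Final shape: (5, 4).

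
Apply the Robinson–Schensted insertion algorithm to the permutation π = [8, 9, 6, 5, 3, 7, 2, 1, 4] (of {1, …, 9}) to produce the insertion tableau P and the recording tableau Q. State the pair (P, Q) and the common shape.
P = [1, 4] / [2, 7] / [3, 9] / [5] / [6] / [8];  Q = [1, 2] / [3, 6] / [4, 9] / [5] / [7] / [8];  common shape = (2, 2, 2, 1, 1, 1)

Row-insert the values π_1, π_2, … into P one at a time, bumping the leftmost entry strictly greater than the inserted value down to the next row. The recording tableau Q records, in position (i, j), the step at which that cell was added to P.
  Insert 8 (step 1): P = [8];  Q = [1]
  Insert 9 (step 2): P = [8, 9];  Q = [1, 2]
  Insert 6 (step 3): P = [6, 9] / [8];  Q = [1, 2] / [3]
  Insert 5 (step 4): P = [5, 9] / [6] / [8];  Q = [1, 2] / [3] / [4]
  Insert 3 (step 5): P = [3, 9] / [5] / [6] / [8];  Q = [1, 2] / [3] / [4] / [5]
  Insert 7 (step 6): P = [3, 7] / [5, 9] / [6] / [8];  Q = [1, 2] / [3, 6] / [4] / [5]
  Insert 2 (step 7): P = [2, 7] / [3, 9] / [5] / [6] / [8];  Q = [1, 2] / [3, 6] / [4] / [5] / [7]
  Insert 1 (step 8): P = [1, 7] / [2, 9] / [3] / [5] / [6] / [8];  Q = [1, 2] / [3, 6] / [4] / [5] / [7] / [8]
  Insert 4 (step 9): P = [1, 4] / [2, 7] / [3, 9] / [5] / [6] / [8];  Q = [1, 2] / [3, 6] / [4, 9] / [5] / [7] / [8]
Final shape: (2, 2, 2, 1, 1, 1).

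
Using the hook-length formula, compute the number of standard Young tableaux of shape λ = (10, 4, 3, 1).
# SYT of shape (10, 4, 3, 1) = 1349460

Hook-length formula: f^λ = n! / Π hook(c), product over all cells c of the Young diagram. For λ = (10, 4, 3, 1), n = 18 boxes. Hook lengths by row (left-to-right, top-to-bottom): [13, 11, 10, 8, 6, 5, 4, 3, 2, 1]; [6, 4, 3, 1]; [4, 2, 1]; [1]. Product of hooks = 4744396800. So f^λ = 18! / 4744396800 = 6402373705728000 / 4744396800 = 1349460.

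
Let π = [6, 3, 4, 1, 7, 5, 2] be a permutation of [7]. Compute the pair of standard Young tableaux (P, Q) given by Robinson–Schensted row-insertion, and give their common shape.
P = [1, 2, 5] / [3, 4] / [6, 7];  Q = [1, 3, 5] / [2, 6] / [4, 7];  common shape = (3, 2, 2)

Row-insert the values π_1, π_2, … into P one at a time, bumping the leftmost entry strictly greater than the inserted value down to the next row. The recording tableau Q records, in position (i, j), the step at which that cell was added to P.
  Insert 6 (step 1): P = [6];  Q = [1]
  Insert 3 (step 2): P = [3] / [6];  Q = [1] / [2]
  Insert 4 (step 3): P = [3, 4] / [6];  Q = [1, 3] / [2]
  Insert 1 (step 4): P = [1, 4] / [3] / [6];  Q = [1, 3] / [2] / [4]
  Insert 7 (step 5): P = [1, 4, 7] / [3] / [6];  Q = [1, 3, 5] / [2] / [4]
  Insert 5 (step 6): P = [1, 4, 5] / [3, 7] / [6];  Q = [1, 3, 5] / [2, 6] / [4]
  Insert 2 (step 7): P = [1, 2, 5] / [3, 4] / [6, 7];  Q = [1, 3, 5] / [2, 6] / [4, 7]
Final shape: (3, 2, 2).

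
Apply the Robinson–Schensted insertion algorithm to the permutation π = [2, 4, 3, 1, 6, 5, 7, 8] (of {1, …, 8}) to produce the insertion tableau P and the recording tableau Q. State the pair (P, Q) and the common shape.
P = [1, 3, 5, 7, 8] / [2, 6] / [4];  Q = [1, 2, 5, 7, 8] / [3, 6] / [4];  common shape = (5, 2, 1)

Row-insert the values π_1, π_2, … into P one at a time, bumping the leftmost entry strictly greater than the inserted value down to the next row. The recording tableau Q records, in position (i, j), the step at which that cell was added to P.
  Insert 2 (step 1): P = [2];  Q = [1]
  Insert 4 (step 2): P = [2, 4];  Q = [1, 2]
  Insert 3 (step 3): P = [2, 3] / [4];  Q = [1, 2] / [3]
  Insert 1 (step 4): P = [1, 3] / [2] / [4];  Q = [1, 2] / [3] / [4]
  Insert 6 (step 5): P = [1, 3, 6] / [2] / [4];  Q = [1, 2, 5] / [3] / [4]
  Insert 5 (step 6): P = [1, 3, 5] / [2, 6] / [4];  Q = [1, 2, 5] / [3, 6] / [4]
  Insert 7 (step 7): P = [1, 3, 5, 7] / [2, 6] / [4];  Q = [1, 2, 5, 7] / [3, 6] / [4]
  Insert 8 (step 8): P = [1, 3, 5, 7, 8] / [2, 6] / [4];  Q = [1, 2, 5, 7, 8] / [3, 6] / [4]
Final shape: (5, 2, 1).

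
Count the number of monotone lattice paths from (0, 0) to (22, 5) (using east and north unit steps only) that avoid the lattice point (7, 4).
Number of paths = 75450

Total paths from (0, 0) to (22, 5): C(27, 22) = 80730. Paths through (7, 4): (paths (0, 0) → (7, 4)) × (paths (7, 4) → (22, 5)) = C(11, 7) · C(16, 15) = 330 · 16 = 5280. Avoidance count = 80730 − 5280 = 75450.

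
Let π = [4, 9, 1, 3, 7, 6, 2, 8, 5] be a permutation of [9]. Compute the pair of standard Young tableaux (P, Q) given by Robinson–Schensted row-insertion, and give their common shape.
P = [1, 2, 5, 8] / [3, 6] / [4, 7] / [9];  Q = [1, 2, 5, 8] / [3, 4] / [6, 9] / [7];  common shape = (4, 2, 2, 1)

Row-insert the values π_1, π_2, … into P one at a time, bumping the leftmost entry strictly greater than the inserted value down to the next row. The recording tableau Q records, in position (i, j), the step at which that cell was added to P.
  Insert 4 (step 1): P = [4];  Q = [1]
  Insert 9 (step 2): P = [4, 9];  Q = [1, 2]
  Insert 1 (step 3): P = [1, 9] / [4];  Q = [1, 2] / [3]
  Insert 3 (step 4): P = [1, 3] / [4, 9];  Q = [1, 2] / [3, 4]
  Insert 7 (step 5): P = [1, 3, 7] / [4, 9];  Q = [1, 2, 5] / [3, 4]
  Insert 6 (step 6): P = [1, 3, 6] / [4, 7] / [9];  Q = [1, 2, 5] / [3, 4] / [6]
  Insert 2 (step 7): P = [1, 2, 6] / [3, 7] / [4] / [9];  Q = [1, 2, 5] / [3, 4] / [6] / [7]
  Insert 8 (step 8): P = [1, 2, 6, 8] / [3, 7] / [4] / [9];  Q = [1, 2, 5, 8] / [3, 4] / [6] / [7]
  Insert 5 (step 9): P = [1, 2, 5, 8] / [3, 6] / [4, 7] / [9];  Q = [1, 2, 5, 8] / [3, 4] / [6, 9] / [7]
Final shape: (4, 2, 2, 1).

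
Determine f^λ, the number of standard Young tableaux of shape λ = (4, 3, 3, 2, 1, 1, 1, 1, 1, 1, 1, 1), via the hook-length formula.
# SYT of shape (4, 3, 3, 2, 1, 1, 1, 1, 1, 1, 1, 1) = 4476780

Hook-length formula: f^λ = n! / Π hook(c), product over all cells c of the Young diagram. For λ = (4, 3, 3, 2, 1, 1, 1, 1, 1, 1, 1, 1), n = 20 boxes. Hook lengths by row (left-to-right, top-to-bottom): [15, 6, 4, 1]; [13, 4, 2]; [12, 3, 1]; [10, 1]; [8]; [7]; [6]; [5]; [4]; [3]; [2]; [1]. Product of hooks = 543449088000. So f^λ = 20! / 543449088000 = 2432902008176640000 / 543449088000 = 4476780.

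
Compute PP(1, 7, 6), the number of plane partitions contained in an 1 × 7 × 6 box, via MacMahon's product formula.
PP(1, 7, 6) = 1716

Evaluate the triple product over i = 1..1, j = 1..7, k = 1..6. The factors are (2/1) · (3/2) · (4/3) · (5/4) · (6/5) · (7/6) · (3/2) · (4/3) · … (42 factors total). The numerators and denominators telescope so the product is an integer; carrying out the multiplication exactly gives PP(1, 7, 6) = 1716.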